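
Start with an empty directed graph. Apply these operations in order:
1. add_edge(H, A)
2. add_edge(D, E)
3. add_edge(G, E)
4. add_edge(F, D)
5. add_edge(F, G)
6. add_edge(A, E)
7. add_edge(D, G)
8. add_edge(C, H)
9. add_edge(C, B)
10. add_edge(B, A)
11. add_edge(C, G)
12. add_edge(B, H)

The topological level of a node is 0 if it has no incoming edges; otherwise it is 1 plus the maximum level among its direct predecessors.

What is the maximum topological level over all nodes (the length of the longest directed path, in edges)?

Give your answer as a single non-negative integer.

Answer: 4

Derivation:
Op 1: add_edge(H, A). Edges now: 1
Op 2: add_edge(D, E). Edges now: 2
Op 3: add_edge(G, E). Edges now: 3
Op 4: add_edge(F, D). Edges now: 4
Op 5: add_edge(F, G). Edges now: 5
Op 6: add_edge(A, E). Edges now: 6
Op 7: add_edge(D, G). Edges now: 7
Op 8: add_edge(C, H). Edges now: 8
Op 9: add_edge(C, B). Edges now: 9
Op 10: add_edge(B, A). Edges now: 10
Op 11: add_edge(C, G). Edges now: 11
Op 12: add_edge(B, H). Edges now: 12
Compute levels (Kahn BFS):
  sources (in-degree 0): C, F
  process C: level=0
    C->B: in-degree(B)=0, level(B)=1, enqueue
    C->G: in-degree(G)=2, level(G)>=1
    C->H: in-degree(H)=1, level(H)>=1
  process F: level=0
    F->D: in-degree(D)=0, level(D)=1, enqueue
    F->G: in-degree(G)=1, level(G)>=1
  process B: level=1
    B->A: in-degree(A)=1, level(A)>=2
    B->H: in-degree(H)=0, level(H)=2, enqueue
  process D: level=1
    D->E: in-degree(E)=2, level(E)>=2
    D->G: in-degree(G)=0, level(G)=2, enqueue
  process H: level=2
    H->A: in-degree(A)=0, level(A)=3, enqueue
  process G: level=2
    G->E: in-degree(E)=1, level(E)>=3
  process A: level=3
    A->E: in-degree(E)=0, level(E)=4, enqueue
  process E: level=4
All levels: A:3, B:1, C:0, D:1, E:4, F:0, G:2, H:2
max level = 4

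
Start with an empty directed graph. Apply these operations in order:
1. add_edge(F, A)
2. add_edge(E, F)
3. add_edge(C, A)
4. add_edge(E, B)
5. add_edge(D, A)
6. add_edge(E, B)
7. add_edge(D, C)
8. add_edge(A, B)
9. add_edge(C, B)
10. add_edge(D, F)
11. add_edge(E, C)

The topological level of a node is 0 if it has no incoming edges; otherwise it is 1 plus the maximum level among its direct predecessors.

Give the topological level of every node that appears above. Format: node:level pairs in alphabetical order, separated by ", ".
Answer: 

Answer: A:2, B:3, C:1, D:0, E:0, F:1

Derivation:
Op 1: add_edge(F, A). Edges now: 1
Op 2: add_edge(E, F). Edges now: 2
Op 3: add_edge(C, A). Edges now: 3
Op 4: add_edge(E, B). Edges now: 4
Op 5: add_edge(D, A). Edges now: 5
Op 6: add_edge(E, B) (duplicate, no change). Edges now: 5
Op 7: add_edge(D, C). Edges now: 6
Op 8: add_edge(A, B). Edges now: 7
Op 9: add_edge(C, B). Edges now: 8
Op 10: add_edge(D, F). Edges now: 9
Op 11: add_edge(E, C). Edges now: 10
Compute levels (Kahn BFS):
  sources (in-degree 0): D, E
  process D: level=0
    D->A: in-degree(A)=2, level(A)>=1
    D->C: in-degree(C)=1, level(C)>=1
    D->F: in-degree(F)=1, level(F)>=1
  process E: level=0
    E->B: in-degree(B)=2, level(B)>=1
    E->C: in-degree(C)=0, level(C)=1, enqueue
    E->F: in-degree(F)=0, level(F)=1, enqueue
  process C: level=1
    C->A: in-degree(A)=1, level(A)>=2
    C->B: in-degree(B)=1, level(B)>=2
  process F: level=1
    F->A: in-degree(A)=0, level(A)=2, enqueue
  process A: level=2
    A->B: in-degree(B)=0, level(B)=3, enqueue
  process B: level=3
All levels: A:2, B:3, C:1, D:0, E:0, F:1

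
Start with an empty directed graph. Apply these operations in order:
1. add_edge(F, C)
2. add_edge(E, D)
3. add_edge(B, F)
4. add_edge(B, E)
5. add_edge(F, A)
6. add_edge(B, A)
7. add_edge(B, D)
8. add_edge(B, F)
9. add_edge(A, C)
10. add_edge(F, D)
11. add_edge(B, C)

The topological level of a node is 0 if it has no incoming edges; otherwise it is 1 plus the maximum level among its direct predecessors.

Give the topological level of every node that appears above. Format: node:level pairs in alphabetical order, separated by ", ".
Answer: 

Op 1: add_edge(F, C). Edges now: 1
Op 2: add_edge(E, D). Edges now: 2
Op 3: add_edge(B, F). Edges now: 3
Op 4: add_edge(B, E). Edges now: 4
Op 5: add_edge(F, A). Edges now: 5
Op 6: add_edge(B, A). Edges now: 6
Op 7: add_edge(B, D). Edges now: 7
Op 8: add_edge(B, F) (duplicate, no change). Edges now: 7
Op 9: add_edge(A, C). Edges now: 8
Op 10: add_edge(F, D). Edges now: 9
Op 11: add_edge(B, C). Edges now: 10
Compute levels (Kahn BFS):
  sources (in-degree 0): B
  process B: level=0
    B->A: in-degree(A)=1, level(A)>=1
    B->C: in-degree(C)=2, level(C)>=1
    B->D: in-degree(D)=2, level(D)>=1
    B->E: in-degree(E)=0, level(E)=1, enqueue
    B->F: in-degree(F)=0, level(F)=1, enqueue
  process E: level=1
    E->D: in-degree(D)=1, level(D)>=2
  process F: level=1
    F->A: in-degree(A)=0, level(A)=2, enqueue
    F->C: in-degree(C)=1, level(C)>=2
    F->D: in-degree(D)=0, level(D)=2, enqueue
  process A: level=2
    A->C: in-degree(C)=0, level(C)=3, enqueue
  process D: level=2
  process C: level=3
All levels: A:2, B:0, C:3, D:2, E:1, F:1

Answer: A:2, B:0, C:3, D:2, E:1, F:1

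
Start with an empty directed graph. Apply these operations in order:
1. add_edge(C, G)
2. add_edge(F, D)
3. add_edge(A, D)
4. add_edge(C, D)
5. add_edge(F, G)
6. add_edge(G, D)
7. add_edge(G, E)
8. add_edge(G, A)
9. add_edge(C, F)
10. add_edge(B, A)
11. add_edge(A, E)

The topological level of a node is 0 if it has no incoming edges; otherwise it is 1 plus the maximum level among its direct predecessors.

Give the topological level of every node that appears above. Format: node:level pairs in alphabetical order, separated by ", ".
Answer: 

Op 1: add_edge(C, G). Edges now: 1
Op 2: add_edge(F, D). Edges now: 2
Op 3: add_edge(A, D). Edges now: 3
Op 4: add_edge(C, D). Edges now: 4
Op 5: add_edge(F, G). Edges now: 5
Op 6: add_edge(G, D). Edges now: 6
Op 7: add_edge(G, E). Edges now: 7
Op 8: add_edge(G, A). Edges now: 8
Op 9: add_edge(C, F). Edges now: 9
Op 10: add_edge(B, A). Edges now: 10
Op 11: add_edge(A, E). Edges now: 11
Compute levels (Kahn BFS):
  sources (in-degree 0): B, C
  process B: level=0
    B->A: in-degree(A)=1, level(A)>=1
  process C: level=0
    C->D: in-degree(D)=3, level(D)>=1
    C->F: in-degree(F)=0, level(F)=1, enqueue
    C->G: in-degree(G)=1, level(G)>=1
  process F: level=1
    F->D: in-degree(D)=2, level(D)>=2
    F->G: in-degree(G)=0, level(G)=2, enqueue
  process G: level=2
    G->A: in-degree(A)=0, level(A)=3, enqueue
    G->D: in-degree(D)=1, level(D)>=3
    G->E: in-degree(E)=1, level(E)>=3
  process A: level=3
    A->D: in-degree(D)=0, level(D)=4, enqueue
    A->E: in-degree(E)=0, level(E)=4, enqueue
  process D: level=4
  process E: level=4
All levels: A:3, B:0, C:0, D:4, E:4, F:1, G:2

Answer: A:3, B:0, C:0, D:4, E:4, F:1, G:2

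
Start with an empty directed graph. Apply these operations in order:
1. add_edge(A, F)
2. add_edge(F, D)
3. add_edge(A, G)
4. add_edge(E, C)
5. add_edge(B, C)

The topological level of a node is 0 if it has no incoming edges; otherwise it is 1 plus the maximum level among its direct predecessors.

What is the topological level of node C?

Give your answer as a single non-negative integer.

Answer: 1

Derivation:
Op 1: add_edge(A, F). Edges now: 1
Op 2: add_edge(F, D). Edges now: 2
Op 3: add_edge(A, G). Edges now: 3
Op 4: add_edge(E, C). Edges now: 4
Op 5: add_edge(B, C). Edges now: 5
Compute levels (Kahn BFS):
  sources (in-degree 0): A, B, E
  process A: level=0
    A->F: in-degree(F)=0, level(F)=1, enqueue
    A->G: in-degree(G)=0, level(G)=1, enqueue
  process B: level=0
    B->C: in-degree(C)=1, level(C)>=1
  process E: level=0
    E->C: in-degree(C)=0, level(C)=1, enqueue
  process F: level=1
    F->D: in-degree(D)=0, level(D)=2, enqueue
  process G: level=1
  process C: level=1
  process D: level=2
All levels: A:0, B:0, C:1, D:2, E:0, F:1, G:1
level(C) = 1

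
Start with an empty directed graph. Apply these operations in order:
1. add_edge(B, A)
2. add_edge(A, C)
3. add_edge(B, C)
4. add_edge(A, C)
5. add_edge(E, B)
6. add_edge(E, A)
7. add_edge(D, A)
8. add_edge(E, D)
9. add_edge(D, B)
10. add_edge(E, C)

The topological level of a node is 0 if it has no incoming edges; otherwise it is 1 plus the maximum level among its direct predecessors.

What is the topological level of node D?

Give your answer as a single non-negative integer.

Answer: 1

Derivation:
Op 1: add_edge(B, A). Edges now: 1
Op 2: add_edge(A, C). Edges now: 2
Op 3: add_edge(B, C). Edges now: 3
Op 4: add_edge(A, C) (duplicate, no change). Edges now: 3
Op 5: add_edge(E, B). Edges now: 4
Op 6: add_edge(E, A). Edges now: 5
Op 7: add_edge(D, A). Edges now: 6
Op 8: add_edge(E, D). Edges now: 7
Op 9: add_edge(D, B). Edges now: 8
Op 10: add_edge(E, C). Edges now: 9
Compute levels (Kahn BFS):
  sources (in-degree 0): E
  process E: level=0
    E->A: in-degree(A)=2, level(A)>=1
    E->B: in-degree(B)=1, level(B)>=1
    E->C: in-degree(C)=2, level(C)>=1
    E->D: in-degree(D)=0, level(D)=1, enqueue
  process D: level=1
    D->A: in-degree(A)=1, level(A)>=2
    D->B: in-degree(B)=0, level(B)=2, enqueue
  process B: level=2
    B->A: in-degree(A)=0, level(A)=3, enqueue
    B->C: in-degree(C)=1, level(C)>=3
  process A: level=3
    A->C: in-degree(C)=0, level(C)=4, enqueue
  process C: level=4
All levels: A:3, B:2, C:4, D:1, E:0
level(D) = 1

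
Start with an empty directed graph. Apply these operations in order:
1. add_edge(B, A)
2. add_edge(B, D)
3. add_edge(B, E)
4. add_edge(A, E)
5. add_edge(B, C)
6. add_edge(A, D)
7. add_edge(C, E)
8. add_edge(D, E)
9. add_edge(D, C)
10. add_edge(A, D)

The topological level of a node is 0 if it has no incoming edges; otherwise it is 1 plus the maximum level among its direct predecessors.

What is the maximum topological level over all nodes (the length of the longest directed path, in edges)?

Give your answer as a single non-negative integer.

Op 1: add_edge(B, A). Edges now: 1
Op 2: add_edge(B, D). Edges now: 2
Op 3: add_edge(B, E). Edges now: 3
Op 4: add_edge(A, E). Edges now: 4
Op 5: add_edge(B, C). Edges now: 5
Op 6: add_edge(A, D). Edges now: 6
Op 7: add_edge(C, E). Edges now: 7
Op 8: add_edge(D, E). Edges now: 8
Op 9: add_edge(D, C). Edges now: 9
Op 10: add_edge(A, D) (duplicate, no change). Edges now: 9
Compute levels (Kahn BFS):
  sources (in-degree 0): B
  process B: level=0
    B->A: in-degree(A)=0, level(A)=1, enqueue
    B->C: in-degree(C)=1, level(C)>=1
    B->D: in-degree(D)=1, level(D)>=1
    B->E: in-degree(E)=3, level(E)>=1
  process A: level=1
    A->D: in-degree(D)=0, level(D)=2, enqueue
    A->E: in-degree(E)=2, level(E)>=2
  process D: level=2
    D->C: in-degree(C)=0, level(C)=3, enqueue
    D->E: in-degree(E)=1, level(E)>=3
  process C: level=3
    C->E: in-degree(E)=0, level(E)=4, enqueue
  process E: level=4
All levels: A:1, B:0, C:3, D:2, E:4
max level = 4

Answer: 4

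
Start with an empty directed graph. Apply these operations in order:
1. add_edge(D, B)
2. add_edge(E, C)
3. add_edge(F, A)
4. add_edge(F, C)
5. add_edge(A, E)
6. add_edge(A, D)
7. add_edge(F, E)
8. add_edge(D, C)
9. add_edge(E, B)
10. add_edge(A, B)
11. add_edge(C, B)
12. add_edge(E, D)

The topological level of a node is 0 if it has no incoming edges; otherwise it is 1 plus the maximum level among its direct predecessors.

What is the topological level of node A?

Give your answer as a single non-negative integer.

Answer: 1

Derivation:
Op 1: add_edge(D, B). Edges now: 1
Op 2: add_edge(E, C). Edges now: 2
Op 3: add_edge(F, A). Edges now: 3
Op 4: add_edge(F, C). Edges now: 4
Op 5: add_edge(A, E). Edges now: 5
Op 6: add_edge(A, D). Edges now: 6
Op 7: add_edge(F, E). Edges now: 7
Op 8: add_edge(D, C). Edges now: 8
Op 9: add_edge(E, B). Edges now: 9
Op 10: add_edge(A, B). Edges now: 10
Op 11: add_edge(C, B). Edges now: 11
Op 12: add_edge(E, D). Edges now: 12
Compute levels (Kahn BFS):
  sources (in-degree 0): F
  process F: level=0
    F->A: in-degree(A)=0, level(A)=1, enqueue
    F->C: in-degree(C)=2, level(C)>=1
    F->E: in-degree(E)=1, level(E)>=1
  process A: level=1
    A->B: in-degree(B)=3, level(B)>=2
    A->D: in-degree(D)=1, level(D)>=2
    A->E: in-degree(E)=0, level(E)=2, enqueue
  process E: level=2
    E->B: in-degree(B)=2, level(B)>=3
    E->C: in-degree(C)=1, level(C)>=3
    E->D: in-degree(D)=0, level(D)=3, enqueue
  process D: level=3
    D->B: in-degree(B)=1, level(B)>=4
    D->C: in-degree(C)=0, level(C)=4, enqueue
  process C: level=4
    C->B: in-degree(B)=0, level(B)=5, enqueue
  process B: level=5
All levels: A:1, B:5, C:4, D:3, E:2, F:0
level(A) = 1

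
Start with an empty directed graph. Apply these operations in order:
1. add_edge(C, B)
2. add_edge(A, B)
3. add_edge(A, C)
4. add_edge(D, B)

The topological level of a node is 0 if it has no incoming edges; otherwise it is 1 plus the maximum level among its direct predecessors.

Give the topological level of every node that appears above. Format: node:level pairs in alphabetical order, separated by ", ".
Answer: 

Answer: A:0, B:2, C:1, D:0

Derivation:
Op 1: add_edge(C, B). Edges now: 1
Op 2: add_edge(A, B). Edges now: 2
Op 3: add_edge(A, C). Edges now: 3
Op 4: add_edge(D, B). Edges now: 4
Compute levels (Kahn BFS):
  sources (in-degree 0): A, D
  process A: level=0
    A->B: in-degree(B)=2, level(B)>=1
    A->C: in-degree(C)=0, level(C)=1, enqueue
  process D: level=0
    D->B: in-degree(B)=1, level(B)>=1
  process C: level=1
    C->B: in-degree(B)=0, level(B)=2, enqueue
  process B: level=2
All levels: A:0, B:2, C:1, D:0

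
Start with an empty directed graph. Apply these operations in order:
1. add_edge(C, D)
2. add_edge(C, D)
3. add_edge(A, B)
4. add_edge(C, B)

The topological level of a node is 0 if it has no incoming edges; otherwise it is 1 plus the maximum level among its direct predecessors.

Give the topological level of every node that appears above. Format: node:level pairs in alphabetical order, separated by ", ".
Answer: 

Answer: A:0, B:1, C:0, D:1

Derivation:
Op 1: add_edge(C, D). Edges now: 1
Op 2: add_edge(C, D) (duplicate, no change). Edges now: 1
Op 3: add_edge(A, B). Edges now: 2
Op 4: add_edge(C, B). Edges now: 3
Compute levels (Kahn BFS):
  sources (in-degree 0): A, C
  process A: level=0
    A->B: in-degree(B)=1, level(B)>=1
  process C: level=0
    C->B: in-degree(B)=0, level(B)=1, enqueue
    C->D: in-degree(D)=0, level(D)=1, enqueue
  process B: level=1
  process D: level=1
All levels: A:0, B:1, C:0, D:1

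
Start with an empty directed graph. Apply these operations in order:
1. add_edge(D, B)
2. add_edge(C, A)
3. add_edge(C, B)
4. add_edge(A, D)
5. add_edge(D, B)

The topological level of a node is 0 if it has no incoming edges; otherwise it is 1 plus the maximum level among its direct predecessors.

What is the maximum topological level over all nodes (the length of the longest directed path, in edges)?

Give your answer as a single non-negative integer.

Op 1: add_edge(D, B). Edges now: 1
Op 2: add_edge(C, A). Edges now: 2
Op 3: add_edge(C, B). Edges now: 3
Op 4: add_edge(A, D). Edges now: 4
Op 5: add_edge(D, B) (duplicate, no change). Edges now: 4
Compute levels (Kahn BFS):
  sources (in-degree 0): C
  process C: level=0
    C->A: in-degree(A)=0, level(A)=1, enqueue
    C->B: in-degree(B)=1, level(B)>=1
  process A: level=1
    A->D: in-degree(D)=0, level(D)=2, enqueue
  process D: level=2
    D->B: in-degree(B)=0, level(B)=3, enqueue
  process B: level=3
All levels: A:1, B:3, C:0, D:2
max level = 3

Answer: 3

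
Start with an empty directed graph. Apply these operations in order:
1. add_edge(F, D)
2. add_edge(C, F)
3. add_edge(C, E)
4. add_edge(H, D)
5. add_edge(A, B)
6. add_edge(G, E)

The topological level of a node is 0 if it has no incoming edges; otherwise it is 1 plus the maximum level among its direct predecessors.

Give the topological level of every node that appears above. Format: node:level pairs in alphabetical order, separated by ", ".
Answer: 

Answer: A:0, B:1, C:0, D:2, E:1, F:1, G:0, H:0

Derivation:
Op 1: add_edge(F, D). Edges now: 1
Op 2: add_edge(C, F). Edges now: 2
Op 3: add_edge(C, E). Edges now: 3
Op 4: add_edge(H, D). Edges now: 4
Op 5: add_edge(A, B). Edges now: 5
Op 6: add_edge(G, E). Edges now: 6
Compute levels (Kahn BFS):
  sources (in-degree 0): A, C, G, H
  process A: level=0
    A->B: in-degree(B)=0, level(B)=1, enqueue
  process C: level=0
    C->E: in-degree(E)=1, level(E)>=1
    C->F: in-degree(F)=0, level(F)=1, enqueue
  process G: level=0
    G->E: in-degree(E)=0, level(E)=1, enqueue
  process H: level=0
    H->D: in-degree(D)=1, level(D)>=1
  process B: level=1
  process F: level=1
    F->D: in-degree(D)=0, level(D)=2, enqueue
  process E: level=1
  process D: level=2
All levels: A:0, B:1, C:0, D:2, E:1, F:1, G:0, H:0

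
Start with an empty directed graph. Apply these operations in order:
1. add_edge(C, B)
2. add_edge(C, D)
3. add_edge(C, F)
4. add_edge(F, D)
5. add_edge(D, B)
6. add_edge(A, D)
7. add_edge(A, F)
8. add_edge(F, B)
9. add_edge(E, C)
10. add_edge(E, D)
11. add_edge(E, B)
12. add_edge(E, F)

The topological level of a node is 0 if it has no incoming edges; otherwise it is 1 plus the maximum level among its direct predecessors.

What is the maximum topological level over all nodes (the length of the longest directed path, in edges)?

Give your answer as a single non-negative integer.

Answer: 4

Derivation:
Op 1: add_edge(C, B). Edges now: 1
Op 2: add_edge(C, D). Edges now: 2
Op 3: add_edge(C, F). Edges now: 3
Op 4: add_edge(F, D). Edges now: 4
Op 5: add_edge(D, B). Edges now: 5
Op 6: add_edge(A, D). Edges now: 6
Op 7: add_edge(A, F). Edges now: 7
Op 8: add_edge(F, B). Edges now: 8
Op 9: add_edge(E, C). Edges now: 9
Op 10: add_edge(E, D). Edges now: 10
Op 11: add_edge(E, B). Edges now: 11
Op 12: add_edge(E, F). Edges now: 12
Compute levels (Kahn BFS):
  sources (in-degree 0): A, E
  process A: level=0
    A->D: in-degree(D)=3, level(D)>=1
    A->F: in-degree(F)=2, level(F)>=1
  process E: level=0
    E->B: in-degree(B)=3, level(B)>=1
    E->C: in-degree(C)=0, level(C)=1, enqueue
    E->D: in-degree(D)=2, level(D)>=1
    E->F: in-degree(F)=1, level(F)>=1
  process C: level=1
    C->B: in-degree(B)=2, level(B)>=2
    C->D: in-degree(D)=1, level(D)>=2
    C->F: in-degree(F)=0, level(F)=2, enqueue
  process F: level=2
    F->B: in-degree(B)=1, level(B)>=3
    F->D: in-degree(D)=0, level(D)=3, enqueue
  process D: level=3
    D->B: in-degree(B)=0, level(B)=4, enqueue
  process B: level=4
All levels: A:0, B:4, C:1, D:3, E:0, F:2
max level = 4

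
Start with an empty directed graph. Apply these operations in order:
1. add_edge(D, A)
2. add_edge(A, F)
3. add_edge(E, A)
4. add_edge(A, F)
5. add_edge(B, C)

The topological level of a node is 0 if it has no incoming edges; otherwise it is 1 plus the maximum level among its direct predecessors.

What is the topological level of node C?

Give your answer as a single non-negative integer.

Answer: 1

Derivation:
Op 1: add_edge(D, A). Edges now: 1
Op 2: add_edge(A, F). Edges now: 2
Op 3: add_edge(E, A). Edges now: 3
Op 4: add_edge(A, F) (duplicate, no change). Edges now: 3
Op 5: add_edge(B, C). Edges now: 4
Compute levels (Kahn BFS):
  sources (in-degree 0): B, D, E
  process B: level=0
    B->C: in-degree(C)=0, level(C)=1, enqueue
  process D: level=0
    D->A: in-degree(A)=1, level(A)>=1
  process E: level=0
    E->A: in-degree(A)=0, level(A)=1, enqueue
  process C: level=1
  process A: level=1
    A->F: in-degree(F)=0, level(F)=2, enqueue
  process F: level=2
All levels: A:1, B:0, C:1, D:0, E:0, F:2
level(C) = 1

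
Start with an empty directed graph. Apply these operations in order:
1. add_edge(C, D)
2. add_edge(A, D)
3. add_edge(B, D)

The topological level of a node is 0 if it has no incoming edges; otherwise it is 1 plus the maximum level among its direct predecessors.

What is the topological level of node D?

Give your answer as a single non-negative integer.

Answer: 1

Derivation:
Op 1: add_edge(C, D). Edges now: 1
Op 2: add_edge(A, D). Edges now: 2
Op 3: add_edge(B, D). Edges now: 3
Compute levels (Kahn BFS):
  sources (in-degree 0): A, B, C
  process A: level=0
    A->D: in-degree(D)=2, level(D)>=1
  process B: level=0
    B->D: in-degree(D)=1, level(D)>=1
  process C: level=0
    C->D: in-degree(D)=0, level(D)=1, enqueue
  process D: level=1
All levels: A:0, B:0, C:0, D:1
level(D) = 1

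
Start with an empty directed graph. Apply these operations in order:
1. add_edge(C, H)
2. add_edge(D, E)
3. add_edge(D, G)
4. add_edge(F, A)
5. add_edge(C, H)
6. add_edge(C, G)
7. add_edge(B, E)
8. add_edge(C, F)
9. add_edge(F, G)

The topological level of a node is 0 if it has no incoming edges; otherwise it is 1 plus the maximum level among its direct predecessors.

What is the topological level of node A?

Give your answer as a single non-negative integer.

Answer: 2

Derivation:
Op 1: add_edge(C, H). Edges now: 1
Op 2: add_edge(D, E). Edges now: 2
Op 3: add_edge(D, G). Edges now: 3
Op 4: add_edge(F, A). Edges now: 4
Op 5: add_edge(C, H) (duplicate, no change). Edges now: 4
Op 6: add_edge(C, G). Edges now: 5
Op 7: add_edge(B, E). Edges now: 6
Op 8: add_edge(C, F). Edges now: 7
Op 9: add_edge(F, G). Edges now: 8
Compute levels (Kahn BFS):
  sources (in-degree 0): B, C, D
  process B: level=0
    B->E: in-degree(E)=1, level(E)>=1
  process C: level=0
    C->F: in-degree(F)=0, level(F)=1, enqueue
    C->G: in-degree(G)=2, level(G)>=1
    C->H: in-degree(H)=0, level(H)=1, enqueue
  process D: level=0
    D->E: in-degree(E)=0, level(E)=1, enqueue
    D->G: in-degree(G)=1, level(G)>=1
  process F: level=1
    F->A: in-degree(A)=0, level(A)=2, enqueue
    F->G: in-degree(G)=0, level(G)=2, enqueue
  process H: level=1
  process E: level=1
  process A: level=2
  process G: level=2
All levels: A:2, B:0, C:0, D:0, E:1, F:1, G:2, H:1
level(A) = 2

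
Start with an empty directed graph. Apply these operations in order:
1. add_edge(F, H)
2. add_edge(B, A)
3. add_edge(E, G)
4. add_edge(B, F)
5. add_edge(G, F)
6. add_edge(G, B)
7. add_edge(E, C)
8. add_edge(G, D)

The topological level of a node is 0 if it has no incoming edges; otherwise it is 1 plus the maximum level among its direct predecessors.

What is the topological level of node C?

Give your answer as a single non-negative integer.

Answer: 1

Derivation:
Op 1: add_edge(F, H). Edges now: 1
Op 2: add_edge(B, A). Edges now: 2
Op 3: add_edge(E, G). Edges now: 3
Op 4: add_edge(B, F). Edges now: 4
Op 5: add_edge(G, F). Edges now: 5
Op 6: add_edge(G, B). Edges now: 6
Op 7: add_edge(E, C). Edges now: 7
Op 8: add_edge(G, D). Edges now: 8
Compute levels (Kahn BFS):
  sources (in-degree 0): E
  process E: level=0
    E->C: in-degree(C)=0, level(C)=1, enqueue
    E->G: in-degree(G)=0, level(G)=1, enqueue
  process C: level=1
  process G: level=1
    G->B: in-degree(B)=0, level(B)=2, enqueue
    G->D: in-degree(D)=0, level(D)=2, enqueue
    G->F: in-degree(F)=1, level(F)>=2
  process B: level=2
    B->A: in-degree(A)=0, level(A)=3, enqueue
    B->F: in-degree(F)=0, level(F)=3, enqueue
  process D: level=2
  process A: level=3
  process F: level=3
    F->H: in-degree(H)=0, level(H)=4, enqueue
  process H: level=4
All levels: A:3, B:2, C:1, D:2, E:0, F:3, G:1, H:4
level(C) = 1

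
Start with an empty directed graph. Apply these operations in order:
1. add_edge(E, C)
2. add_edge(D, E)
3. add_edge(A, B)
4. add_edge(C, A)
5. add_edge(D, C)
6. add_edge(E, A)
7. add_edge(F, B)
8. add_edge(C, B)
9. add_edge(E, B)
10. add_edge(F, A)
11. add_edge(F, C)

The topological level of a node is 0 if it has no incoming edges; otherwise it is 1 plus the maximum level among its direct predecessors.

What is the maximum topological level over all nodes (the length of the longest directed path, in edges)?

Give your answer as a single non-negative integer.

Answer: 4

Derivation:
Op 1: add_edge(E, C). Edges now: 1
Op 2: add_edge(D, E). Edges now: 2
Op 3: add_edge(A, B). Edges now: 3
Op 4: add_edge(C, A). Edges now: 4
Op 5: add_edge(D, C). Edges now: 5
Op 6: add_edge(E, A). Edges now: 6
Op 7: add_edge(F, B). Edges now: 7
Op 8: add_edge(C, B). Edges now: 8
Op 9: add_edge(E, B). Edges now: 9
Op 10: add_edge(F, A). Edges now: 10
Op 11: add_edge(F, C). Edges now: 11
Compute levels (Kahn BFS):
  sources (in-degree 0): D, F
  process D: level=0
    D->C: in-degree(C)=2, level(C)>=1
    D->E: in-degree(E)=0, level(E)=1, enqueue
  process F: level=0
    F->A: in-degree(A)=2, level(A)>=1
    F->B: in-degree(B)=3, level(B)>=1
    F->C: in-degree(C)=1, level(C)>=1
  process E: level=1
    E->A: in-degree(A)=1, level(A)>=2
    E->B: in-degree(B)=2, level(B)>=2
    E->C: in-degree(C)=0, level(C)=2, enqueue
  process C: level=2
    C->A: in-degree(A)=0, level(A)=3, enqueue
    C->B: in-degree(B)=1, level(B)>=3
  process A: level=3
    A->B: in-degree(B)=0, level(B)=4, enqueue
  process B: level=4
All levels: A:3, B:4, C:2, D:0, E:1, F:0
max level = 4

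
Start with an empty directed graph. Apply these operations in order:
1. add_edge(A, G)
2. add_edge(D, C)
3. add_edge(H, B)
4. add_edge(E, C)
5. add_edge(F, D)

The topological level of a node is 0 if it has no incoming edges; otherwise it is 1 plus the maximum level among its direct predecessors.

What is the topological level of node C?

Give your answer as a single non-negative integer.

Answer: 2

Derivation:
Op 1: add_edge(A, G). Edges now: 1
Op 2: add_edge(D, C). Edges now: 2
Op 3: add_edge(H, B). Edges now: 3
Op 4: add_edge(E, C). Edges now: 4
Op 5: add_edge(F, D). Edges now: 5
Compute levels (Kahn BFS):
  sources (in-degree 0): A, E, F, H
  process A: level=0
    A->G: in-degree(G)=0, level(G)=1, enqueue
  process E: level=0
    E->C: in-degree(C)=1, level(C)>=1
  process F: level=0
    F->D: in-degree(D)=0, level(D)=1, enqueue
  process H: level=0
    H->B: in-degree(B)=0, level(B)=1, enqueue
  process G: level=1
  process D: level=1
    D->C: in-degree(C)=0, level(C)=2, enqueue
  process B: level=1
  process C: level=2
All levels: A:0, B:1, C:2, D:1, E:0, F:0, G:1, H:0
level(C) = 2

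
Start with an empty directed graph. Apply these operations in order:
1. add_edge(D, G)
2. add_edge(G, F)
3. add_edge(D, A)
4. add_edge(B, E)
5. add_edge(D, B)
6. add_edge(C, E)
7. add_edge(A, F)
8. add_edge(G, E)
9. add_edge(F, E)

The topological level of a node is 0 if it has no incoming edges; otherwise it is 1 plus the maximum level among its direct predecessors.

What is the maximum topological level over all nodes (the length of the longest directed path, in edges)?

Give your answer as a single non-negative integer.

Answer: 3

Derivation:
Op 1: add_edge(D, G). Edges now: 1
Op 2: add_edge(G, F). Edges now: 2
Op 3: add_edge(D, A). Edges now: 3
Op 4: add_edge(B, E). Edges now: 4
Op 5: add_edge(D, B). Edges now: 5
Op 6: add_edge(C, E). Edges now: 6
Op 7: add_edge(A, F). Edges now: 7
Op 8: add_edge(G, E). Edges now: 8
Op 9: add_edge(F, E). Edges now: 9
Compute levels (Kahn BFS):
  sources (in-degree 0): C, D
  process C: level=0
    C->E: in-degree(E)=3, level(E)>=1
  process D: level=0
    D->A: in-degree(A)=0, level(A)=1, enqueue
    D->B: in-degree(B)=0, level(B)=1, enqueue
    D->G: in-degree(G)=0, level(G)=1, enqueue
  process A: level=1
    A->F: in-degree(F)=1, level(F)>=2
  process B: level=1
    B->E: in-degree(E)=2, level(E)>=2
  process G: level=1
    G->E: in-degree(E)=1, level(E)>=2
    G->F: in-degree(F)=0, level(F)=2, enqueue
  process F: level=2
    F->E: in-degree(E)=0, level(E)=3, enqueue
  process E: level=3
All levels: A:1, B:1, C:0, D:0, E:3, F:2, G:1
max level = 3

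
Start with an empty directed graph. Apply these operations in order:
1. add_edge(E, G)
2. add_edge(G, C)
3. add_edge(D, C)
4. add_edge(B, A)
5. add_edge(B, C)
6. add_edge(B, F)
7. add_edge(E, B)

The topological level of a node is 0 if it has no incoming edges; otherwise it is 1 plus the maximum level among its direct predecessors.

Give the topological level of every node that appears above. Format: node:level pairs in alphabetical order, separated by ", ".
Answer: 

Op 1: add_edge(E, G). Edges now: 1
Op 2: add_edge(G, C). Edges now: 2
Op 3: add_edge(D, C). Edges now: 3
Op 4: add_edge(B, A). Edges now: 4
Op 5: add_edge(B, C). Edges now: 5
Op 6: add_edge(B, F). Edges now: 6
Op 7: add_edge(E, B). Edges now: 7
Compute levels (Kahn BFS):
  sources (in-degree 0): D, E
  process D: level=0
    D->C: in-degree(C)=2, level(C)>=1
  process E: level=0
    E->B: in-degree(B)=0, level(B)=1, enqueue
    E->G: in-degree(G)=0, level(G)=1, enqueue
  process B: level=1
    B->A: in-degree(A)=0, level(A)=2, enqueue
    B->C: in-degree(C)=1, level(C)>=2
    B->F: in-degree(F)=0, level(F)=2, enqueue
  process G: level=1
    G->C: in-degree(C)=0, level(C)=2, enqueue
  process A: level=2
  process F: level=2
  process C: level=2
All levels: A:2, B:1, C:2, D:0, E:0, F:2, G:1

Answer: A:2, B:1, C:2, D:0, E:0, F:2, G:1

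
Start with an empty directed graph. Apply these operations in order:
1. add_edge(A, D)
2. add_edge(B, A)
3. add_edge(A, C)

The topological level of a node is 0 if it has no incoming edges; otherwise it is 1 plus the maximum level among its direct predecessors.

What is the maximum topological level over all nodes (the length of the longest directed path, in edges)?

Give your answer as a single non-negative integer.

Answer: 2

Derivation:
Op 1: add_edge(A, D). Edges now: 1
Op 2: add_edge(B, A). Edges now: 2
Op 3: add_edge(A, C). Edges now: 3
Compute levels (Kahn BFS):
  sources (in-degree 0): B
  process B: level=0
    B->A: in-degree(A)=0, level(A)=1, enqueue
  process A: level=1
    A->C: in-degree(C)=0, level(C)=2, enqueue
    A->D: in-degree(D)=0, level(D)=2, enqueue
  process C: level=2
  process D: level=2
All levels: A:1, B:0, C:2, D:2
max level = 2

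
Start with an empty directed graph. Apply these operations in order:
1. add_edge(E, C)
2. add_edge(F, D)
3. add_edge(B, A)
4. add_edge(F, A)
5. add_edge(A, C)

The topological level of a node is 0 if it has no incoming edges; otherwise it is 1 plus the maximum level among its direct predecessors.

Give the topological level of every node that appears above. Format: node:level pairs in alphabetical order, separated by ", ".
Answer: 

Op 1: add_edge(E, C). Edges now: 1
Op 2: add_edge(F, D). Edges now: 2
Op 3: add_edge(B, A). Edges now: 3
Op 4: add_edge(F, A). Edges now: 4
Op 5: add_edge(A, C). Edges now: 5
Compute levels (Kahn BFS):
  sources (in-degree 0): B, E, F
  process B: level=0
    B->A: in-degree(A)=1, level(A)>=1
  process E: level=0
    E->C: in-degree(C)=1, level(C)>=1
  process F: level=0
    F->A: in-degree(A)=0, level(A)=1, enqueue
    F->D: in-degree(D)=0, level(D)=1, enqueue
  process A: level=1
    A->C: in-degree(C)=0, level(C)=2, enqueue
  process D: level=1
  process C: level=2
All levels: A:1, B:0, C:2, D:1, E:0, F:0

Answer: A:1, B:0, C:2, D:1, E:0, F:0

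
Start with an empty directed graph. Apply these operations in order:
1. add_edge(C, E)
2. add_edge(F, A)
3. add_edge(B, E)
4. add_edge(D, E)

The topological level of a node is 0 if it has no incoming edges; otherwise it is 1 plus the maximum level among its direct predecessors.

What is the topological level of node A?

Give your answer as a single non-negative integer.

Answer: 1

Derivation:
Op 1: add_edge(C, E). Edges now: 1
Op 2: add_edge(F, A). Edges now: 2
Op 3: add_edge(B, E). Edges now: 3
Op 4: add_edge(D, E). Edges now: 4
Compute levels (Kahn BFS):
  sources (in-degree 0): B, C, D, F
  process B: level=0
    B->E: in-degree(E)=2, level(E)>=1
  process C: level=0
    C->E: in-degree(E)=1, level(E)>=1
  process D: level=0
    D->E: in-degree(E)=0, level(E)=1, enqueue
  process F: level=0
    F->A: in-degree(A)=0, level(A)=1, enqueue
  process E: level=1
  process A: level=1
All levels: A:1, B:0, C:0, D:0, E:1, F:0
level(A) = 1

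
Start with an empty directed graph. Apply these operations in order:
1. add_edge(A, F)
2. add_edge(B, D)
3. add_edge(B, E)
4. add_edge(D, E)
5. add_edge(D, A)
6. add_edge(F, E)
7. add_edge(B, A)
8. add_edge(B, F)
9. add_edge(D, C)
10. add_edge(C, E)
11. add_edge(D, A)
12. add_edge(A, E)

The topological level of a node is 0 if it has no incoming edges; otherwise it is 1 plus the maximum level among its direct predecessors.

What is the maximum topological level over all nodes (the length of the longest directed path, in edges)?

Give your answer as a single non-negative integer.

Answer: 4

Derivation:
Op 1: add_edge(A, F). Edges now: 1
Op 2: add_edge(B, D). Edges now: 2
Op 3: add_edge(B, E). Edges now: 3
Op 4: add_edge(D, E). Edges now: 4
Op 5: add_edge(D, A). Edges now: 5
Op 6: add_edge(F, E). Edges now: 6
Op 7: add_edge(B, A). Edges now: 7
Op 8: add_edge(B, F). Edges now: 8
Op 9: add_edge(D, C). Edges now: 9
Op 10: add_edge(C, E). Edges now: 10
Op 11: add_edge(D, A) (duplicate, no change). Edges now: 10
Op 12: add_edge(A, E). Edges now: 11
Compute levels (Kahn BFS):
  sources (in-degree 0): B
  process B: level=0
    B->A: in-degree(A)=1, level(A)>=1
    B->D: in-degree(D)=0, level(D)=1, enqueue
    B->E: in-degree(E)=4, level(E)>=1
    B->F: in-degree(F)=1, level(F)>=1
  process D: level=1
    D->A: in-degree(A)=0, level(A)=2, enqueue
    D->C: in-degree(C)=0, level(C)=2, enqueue
    D->E: in-degree(E)=3, level(E)>=2
  process A: level=2
    A->E: in-degree(E)=2, level(E)>=3
    A->F: in-degree(F)=0, level(F)=3, enqueue
  process C: level=2
    C->E: in-degree(E)=1, level(E)>=3
  process F: level=3
    F->E: in-degree(E)=0, level(E)=4, enqueue
  process E: level=4
All levels: A:2, B:0, C:2, D:1, E:4, F:3
max level = 4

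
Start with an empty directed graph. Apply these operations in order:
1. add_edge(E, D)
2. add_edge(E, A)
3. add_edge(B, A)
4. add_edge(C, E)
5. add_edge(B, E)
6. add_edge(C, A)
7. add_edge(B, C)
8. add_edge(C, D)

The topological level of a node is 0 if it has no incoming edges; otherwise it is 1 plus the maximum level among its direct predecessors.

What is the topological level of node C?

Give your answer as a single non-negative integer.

Op 1: add_edge(E, D). Edges now: 1
Op 2: add_edge(E, A). Edges now: 2
Op 3: add_edge(B, A). Edges now: 3
Op 4: add_edge(C, E). Edges now: 4
Op 5: add_edge(B, E). Edges now: 5
Op 6: add_edge(C, A). Edges now: 6
Op 7: add_edge(B, C). Edges now: 7
Op 8: add_edge(C, D). Edges now: 8
Compute levels (Kahn BFS):
  sources (in-degree 0): B
  process B: level=0
    B->A: in-degree(A)=2, level(A)>=1
    B->C: in-degree(C)=0, level(C)=1, enqueue
    B->E: in-degree(E)=1, level(E)>=1
  process C: level=1
    C->A: in-degree(A)=1, level(A)>=2
    C->D: in-degree(D)=1, level(D)>=2
    C->E: in-degree(E)=0, level(E)=2, enqueue
  process E: level=2
    E->A: in-degree(A)=0, level(A)=3, enqueue
    E->D: in-degree(D)=0, level(D)=3, enqueue
  process A: level=3
  process D: level=3
All levels: A:3, B:0, C:1, D:3, E:2
level(C) = 1

Answer: 1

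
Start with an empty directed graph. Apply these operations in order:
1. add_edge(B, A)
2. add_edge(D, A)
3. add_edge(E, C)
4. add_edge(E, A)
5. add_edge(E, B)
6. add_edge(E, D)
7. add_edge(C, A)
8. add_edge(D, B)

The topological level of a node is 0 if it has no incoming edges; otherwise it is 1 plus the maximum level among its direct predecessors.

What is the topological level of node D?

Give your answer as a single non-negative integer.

Op 1: add_edge(B, A). Edges now: 1
Op 2: add_edge(D, A). Edges now: 2
Op 3: add_edge(E, C). Edges now: 3
Op 4: add_edge(E, A). Edges now: 4
Op 5: add_edge(E, B). Edges now: 5
Op 6: add_edge(E, D). Edges now: 6
Op 7: add_edge(C, A). Edges now: 7
Op 8: add_edge(D, B). Edges now: 8
Compute levels (Kahn BFS):
  sources (in-degree 0): E
  process E: level=0
    E->A: in-degree(A)=3, level(A)>=1
    E->B: in-degree(B)=1, level(B)>=1
    E->C: in-degree(C)=0, level(C)=1, enqueue
    E->D: in-degree(D)=0, level(D)=1, enqueue
  process C: level=1
    C->A: in-degree(A)=2, level(A)>=2
  process D: level=1
    D->A: in-degree(A)=1, level(A)>=2
    D->B: in-degree(B)=0, level(B)=2, enqueue
  process B: level=2
    B->A: in-degree(A)=0, level(A)=3, enqueue
  process A: level=3
All levels: A:3, B:2, C:1, D:1, E:0
level(D) = 1

Answer: 1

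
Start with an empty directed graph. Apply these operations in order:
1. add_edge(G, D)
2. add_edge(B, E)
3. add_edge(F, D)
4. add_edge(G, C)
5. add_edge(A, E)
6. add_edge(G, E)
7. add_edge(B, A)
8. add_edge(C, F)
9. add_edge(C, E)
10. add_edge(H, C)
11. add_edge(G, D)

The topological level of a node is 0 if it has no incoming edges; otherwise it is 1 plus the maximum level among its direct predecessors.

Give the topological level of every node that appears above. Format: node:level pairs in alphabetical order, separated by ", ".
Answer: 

Op 1: add_edge(G, D). Edges now: 1
Op 2: add_edge(B, E). Edges now: 2
Op 3: add_edge(F, D). Edges now: 3
Op 4: add_edge(G, C). Edges now: 4
Op 5: add_edge(A, E). Edges now: 5
Op 6: add_edge(G, E). Edges now: 6
Op 7: add_edge(B, A). Edges now: 7
Op 8: add_edge(C, F). Edges now: 8
Op 9: add_edge(C, E). Edges now: 9
Op 10: add_edge(H, C). Edges now: 10
Op 11: add_edge(G, D) (duplicate, no change). Edges now: 10
Compute levels (Kahn BFS):
  sources (in-degree 0): B, G, H
  process B: level=0
    B->A: in-degree(A)=0, level(A)=1, enqueue
    B->E: in-degree(E)=3, level(E)>=1
  process G: level=0
    G->C: in-degree(C)=1, level(C)>=1
    G->D: in-degree(D)=1, level(D)>=1
    G->E: in-degree(E)=2, level(E)>=1
  process H: level=0
    H->C: in-degree(C)=0, level(C)=1, enqueue
  process A: level=1
    A->E: in-degree(E)=1, level(E)>=2
  process C: level=1
    C->E: in-degree(E)=0, level(E)=2, enqueue
    C->F: in-degree(F)=0, level(F)=2, enqueue
  process E: level=2
  process F: level=2
    F->D: in-degree(D)=0, level(D)=3, enqueue
  process D: level=3
All levels: A:1, B:0, C:1, D:3, E:2, F:2, G:0, H:0

Answer: A:1, B:0, C:1, D:3, E:2, F:2, G:0, H:0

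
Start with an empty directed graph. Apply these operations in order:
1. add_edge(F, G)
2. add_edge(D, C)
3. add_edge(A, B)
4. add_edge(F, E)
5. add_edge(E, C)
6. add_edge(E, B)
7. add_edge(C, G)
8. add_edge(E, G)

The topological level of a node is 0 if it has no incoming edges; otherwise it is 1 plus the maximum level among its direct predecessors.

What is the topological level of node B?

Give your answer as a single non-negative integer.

Op 1: add_edge(F, G). Edges now: 1
Op 2: add_edge(D, C). Edges now: 2
Op 3: add_edge(A, B). Edges now: 3
Op 4: add_edge(F, E). Edges now: 4
Op 5: add_edge(E, C). Edges now: 5
Op 6: add_edge(E, B). Edges now: 6
Op 7: add_edge(C, G). Edges now: 7
Op 8: add_edge(E, G). Edges now: 8
Compute levels (Kahn BFS):
  sources (in-degree 0): A, D, F
  process A: level=0
    A->B: in-degree(B)=1, level(B)>=1
  process D: level=0
    D->C: in-degree(C)=1, level(C)>=1
  process F: level=0
    F->E: in-degree(E)=0, level(E)=1, enqueue
    F->G: in-degree(G)=2, level(G)>=1
  process E: level=1
    E->B: in-degree(B)=0, level(B)=2, enqueue
    E->C: in-degree(C)=0, level(C)=2, enqueue
    E->G: in-degree(G)=1, level(G)>=2
  process B: level=2
  process C: level=2
    C->G: in-degree(G)=0, level(G)=3, enqueue
  process G: level=3
All levels: A:0, B:2, C:2, D:0, E:1, F:0, G:3
level(B) = 2

Answer: 2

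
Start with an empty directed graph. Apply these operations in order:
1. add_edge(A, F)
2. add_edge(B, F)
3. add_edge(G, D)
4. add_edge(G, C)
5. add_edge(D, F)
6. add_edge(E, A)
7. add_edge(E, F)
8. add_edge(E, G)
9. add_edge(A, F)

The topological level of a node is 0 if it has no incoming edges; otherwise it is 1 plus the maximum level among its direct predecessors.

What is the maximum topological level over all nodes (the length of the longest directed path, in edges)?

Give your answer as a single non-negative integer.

Op 1: add_edge(A, F). Edges now: 1
Op 2: add_edge(B, F). Edges now: 2
Op 3: add_edge(G, D). Edges now: 3
Op 4: add_edge(G, C). Edges now: 4
Op 5: add_edge(D, F). Edges now: 5
Op 6: add_edge(E, A). Edges now: 6
Op 7: add_edge(E, F). Edges now: 7
Op 8: add_edge(E, G). Edges now: 8
Op 9: add_edge(A, F) (duplicate, no change). Edges now: 8
Compute levels (Kahn BFS):
  sources (in-degree 0): B, E
  process B: level=0
    B->F: in-degree(F)=3, level(F)>=1
  process E: level=0
    E->A: in-degree(A)=0, level(A)=1, enqueue
    E->F: in-degree(F)=2, level(F)>=1
    E->G: in-degree(G)=0, level(G)=1, enqueue
  process A: level=1
    A->F: in-degree(F)=1, level(F)>=2
  process G: level=1
    G->C: in-degree(C)=0, level(C)=2, enqueue
    G->D: in-degree(D)=0, level(D)=2, enqueue
  process C: level=2
  process D: level=2
    D->F: in-degree(F)=0, level(F)=3, enqueue
  process F: level=3
All levels: A:1, B:0, C:2, D:2, E:0, F:3, G:1
max level = 3

Answer: 3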